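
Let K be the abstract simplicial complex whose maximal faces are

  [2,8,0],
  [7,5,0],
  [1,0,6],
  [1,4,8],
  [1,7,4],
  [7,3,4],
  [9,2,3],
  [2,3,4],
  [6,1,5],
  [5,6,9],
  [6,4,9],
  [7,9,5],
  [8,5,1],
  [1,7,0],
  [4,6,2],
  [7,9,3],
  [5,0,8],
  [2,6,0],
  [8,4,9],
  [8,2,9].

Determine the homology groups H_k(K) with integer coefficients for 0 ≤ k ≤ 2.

K has 10 vertices, 30 edges, 20 triangles.
rank ∂_0 = 0, rank ∂_1 = 9 ⇒ b_0 = 10 − 0 − 9 = 1; all invariant factors of ∂_1 are 1 so no torsion. So H_0 = Z.
rank ∂_1 = 9, rank ∂_2 = 20 ⇒ b_1 = 30 − 9 − 20 = 1; ∂_2 has invariant factor(s) [2] giving torsion. So H_1 = Z ⊕ Z/2.
rank ∂_2 = 20, rank ∂_3 = 0 ⇒ b_2 = 20 − 20 − 0 = 0. So H_2 = 0.

H_0 = Z,  H_1 = Z ⊕ Z/2,  H_2 = 0.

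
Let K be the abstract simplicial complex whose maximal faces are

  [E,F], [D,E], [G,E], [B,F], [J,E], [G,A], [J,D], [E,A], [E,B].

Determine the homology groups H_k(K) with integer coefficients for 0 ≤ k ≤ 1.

H_0 ≅ Z,  H_1 ≅ Z^3.

We work with the vertex ordering A < B < D < E < F < G < J. The simplices of K, each written with vertices in increasing order, are:

  0-simplices (7): A, B, D, E, F, G, J
  1-simplices (9): AE, AG, BE, BF, DE, DJ, EF, EG, EJ

giving chain groups C_0 ≅ Z^7, C_1 ≅ Z^9.

Boundary ∂_1: C_1 → C_0 maps an edge to its endpoints' difference, ∂[p,q] = q − p.
The resulting 7×9 matrix has rank 6, and its Smith normal form has invariant factors (1,1,1,1,1,1).

Now H_k = ker ∂_k / im ∂_{k+1}, so:

  H_0: rank C_0 − rank ∂_1 = 7 − 6 = 1, and the invariant factors of ∂_1 are all 1, so H_0 = Z.
  H_1: rank ker ∂_1 − rank ∂_2 = (9 − 6) − 0 = 3, and there is no ∂_2, so H_1 = Z^3.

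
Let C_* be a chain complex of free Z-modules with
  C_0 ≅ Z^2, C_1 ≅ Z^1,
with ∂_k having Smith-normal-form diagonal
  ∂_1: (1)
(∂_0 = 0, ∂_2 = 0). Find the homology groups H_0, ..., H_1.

H_0 ≅ Z,  H_1 = 0.

H_0: b_0 = 2 − 0 − 1 = 1; torsion from ∂_1 factors > 1: none. So H_0 ≅ Z.
H_1: b_1 = 1 − 1 − 0 = 0; torsion from ∂_2 factors > 1: none. So H_1 ≅ 0.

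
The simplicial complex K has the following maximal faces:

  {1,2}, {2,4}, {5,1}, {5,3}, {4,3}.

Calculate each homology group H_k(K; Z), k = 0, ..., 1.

K has 5 vertices, 5 edges.
rank ∂_0 = 0, rank ∂_1 = 4 ⇒ b_0 = 5 − 0 − 4 = 1; all invariant factors of ∂_1 are 1 so no torsion. So H_0 = Z.
rank ∂_1 = 4, rank ∂_2 = 0 ⇒ b_1 = 5 − 4 − 0 = 1. So H_1 = Z.

H_0 ≅ Z,  H_1 ≅ Z.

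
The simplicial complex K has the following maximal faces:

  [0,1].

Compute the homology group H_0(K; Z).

H_0 = Z.

Order the vertices as 0 < 1. Listing each simplex with vertices in this order, K has dimension 1 with simplices:

  0-simplices (2): [0], [1]
  1-simplices (1): [0,1]

Hence C_0 ≅ Z^2, C_1 ≅ Z^1.

Boundary ∂_1: C_1 → C_0 sends each edge [p,q] (with p < q) to q − p.
The resulting 2×1 matrix has rank 1, and its Smith normal form has invariant factors (1).

Now H_k = ker ∂_k / im ∂_{k+1}, so:

  H_0: rank C_0 − rank ∂_1 = 2 − 1 = 1, and the invariant factors of ∂_1 are all 1, so H_0 ≅ Z.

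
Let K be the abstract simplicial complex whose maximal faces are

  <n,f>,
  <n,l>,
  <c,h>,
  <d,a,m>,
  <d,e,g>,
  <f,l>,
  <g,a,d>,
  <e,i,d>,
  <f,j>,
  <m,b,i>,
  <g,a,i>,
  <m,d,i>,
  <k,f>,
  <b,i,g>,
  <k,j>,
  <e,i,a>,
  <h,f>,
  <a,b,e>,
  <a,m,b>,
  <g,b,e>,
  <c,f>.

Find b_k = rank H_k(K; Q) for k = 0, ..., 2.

We work with the vertex ordering a < b < c < d < e < f < g < h < i < j < k < l < m < n. The simplices of K, each written with vertices in increasing order, are:

  0-simplices (14): a, b, c, d, e, f, g, h, i, j, k, l, m, n
  1-simplices (27): ab, ad, ae, ag, ai, am, be, bg, bi, bm, cf, ch, de, dg, di, dm, eg, ei, fh, fj, fk, fl, fn, gi, im, jk, ln
  2-simplices (12): abe, abm, adg, adm, aei, agi, beg, bgi, bim, deg, dei, dim

giving chain groups C_0 ≅ Z^14, C_1 ≅ Z^27, C_2 ≅ Z^12.

∂_1: C_1 → C_0 is given by ∂[p,q] = [q] − [p]. For instance
  ∂di = i − d.
The 14×27 boundary matrix has rank 12 and Smith normal form diag(1,1,1,1,1,1,1,1,1,1,1,1).

Boundary ∂_2: C_2 → C_1 maps a triangle to the signed sum of its edges. For instance
  ∂aei = ei − ai + ae,
  ∂dim = im − dm + di.
The 27×12 boundary matrix has rank 12 and Smith normal form diag(1,1,1,1,1,1,1,1,1,1,1,2).

Computing H_k = (kernel of ∂_k) / (image of ∂_{k+1}):

  H_0: rank C_0 − rank ∂_1 = 14 − 12 = 2, and the invariant factors of ∂_1 are all 1, so H_0 ≅ Z^2.
  H_1: rank ker ∂_1 − rank ∂_2 = (27 − 12) − 12 = 3, and ∂_2 has invariant factor 2 > 1, so H_1 ≅ Z^3 × Z/2.
  H_2: rank ker ∂_2 − rank ∂_3 = (12 − 12) − 0 = 0, and there is no ∂_3, so H_2 ≅ 0.

Hence the Betti numbers are b_0 = 2, b_1 = 3, b_2 = 0.

b_0 = 2, b_1 = 3, b_2 = 0.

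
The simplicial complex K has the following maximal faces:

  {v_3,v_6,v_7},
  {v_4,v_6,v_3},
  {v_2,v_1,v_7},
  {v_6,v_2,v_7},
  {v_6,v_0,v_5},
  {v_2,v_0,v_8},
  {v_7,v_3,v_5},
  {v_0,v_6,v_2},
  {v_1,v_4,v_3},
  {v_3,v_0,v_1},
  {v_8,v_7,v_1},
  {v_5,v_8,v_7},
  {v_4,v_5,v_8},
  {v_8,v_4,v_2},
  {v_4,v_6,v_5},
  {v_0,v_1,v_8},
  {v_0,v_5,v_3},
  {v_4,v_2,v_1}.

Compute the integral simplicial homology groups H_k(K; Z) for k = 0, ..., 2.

H_0 = Z,  H_1 = Z ⊕ Z/2,  H_2 = 0.

Order the vertices as v_0 < v_1 < v_2 < v_3 < v_4 < v_5 < v_6 < v_7 < v_8. Listing each simplex with vertices in this order, K has dimension 2 with simplices:

  0-simplices (9): [v_0], [v_1], [v_2], [v_3], [v_4], [v_5], [v_6], [v_7], [v_8]
  1-simplices (27): (27 of them)
  2-simplices (18): (18 of them)

Hence C_0 ≅ Z^9, C_1 ≅ Z^27, C_2 ≅ Z^18.

Boundary ∂_1: C_1 → C_0 sends each edge [p,q] (with p < q) to q − p. For instance
  ∂[v_1,v_4] = [v_4] − [v_1].
The 9×27 boundary matrix has rank 8 and Smith normal form diag(1,1,1,1,1,1,1,1).

Boundary ∂_2: C_2 → C_1 sends each 2-simplex [p,q,r] to [q,r] − [p,r] + [p,q]. For instance
  ∂[v_2,v_4,v_8] = [v_4,v_8] − [v_2,v_8] + [v_2,v_4],
  ∂[v_0,v_2,v_8] = [v_2,v_8] − [v_0,v_8] + [v_0,v_2].
The 27×18 boundary matrix has rank 18 and Smith normal form diag(1,1,1,1,1,1,1,1,1,1,1,1,1,1,1,1,1,2).

Reading off H_k = ker ∂_k / im ∂_{k+1}:

  H_0: rank C_0 − rank ∂_1 = 9 − 8 = 1, and the invariant factors of ∂_1 are all 1, so H_0 ≅ Z.
  H_1: rank ker ∂_1 − rank ∂_2 = (27 − 8) − 18 = 1, and ∂_2 has invariant factor 2 > 1, so H_1 ≅ Z ⊕ Z/2.
  H_2: rank ker ∂_2 − rank ∂_3 = (18 − 18) − 0 = 0, and there is no ∂_3, so H_2 ≅ 0.

As a check, the Euler characteristic is 9 − 27 + 18 = 0, which agrees with 1 − 1 + 0 = 0.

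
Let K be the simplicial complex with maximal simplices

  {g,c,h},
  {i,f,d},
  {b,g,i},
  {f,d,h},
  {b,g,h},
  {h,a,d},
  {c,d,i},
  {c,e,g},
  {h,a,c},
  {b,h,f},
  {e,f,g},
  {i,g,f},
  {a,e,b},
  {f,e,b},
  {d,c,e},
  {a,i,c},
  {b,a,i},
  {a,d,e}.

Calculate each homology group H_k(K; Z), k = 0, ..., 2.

K has 9 vertices, 27 edges, 18 triangles.
rank ∂_0 = 0, rank ∂_1 = 8 ⇒ b_0 = 9 − 0 − 8 = 1; all invariant factors of ∂_1 are 1 so no torsion. So H_0 = Z.
rank ∂_1 = 8, rank ∂_2 = 18 ⇒ b_1 = 27 − 8 − 18 = 1; ∂_2 has invariant factor(s) [2] giving torsion. So H_1 = Z ⊕ Z/2.
rank ∂_2 = 18, rank ∂_3 = 0 ⇒ b_2 = 18 − 18 − 0 = 0. So H_2 = 0.

H_0 ≅ Z,  H_1 ≅ Z ⊕ Z/2,  H_2 = 0.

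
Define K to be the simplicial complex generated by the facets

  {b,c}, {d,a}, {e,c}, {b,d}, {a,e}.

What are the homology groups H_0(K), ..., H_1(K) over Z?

K has 5 vertices, 5 edges.
rank ∂_0 = 0, rank ∂_1 = 4 ⇒ b_0 = 5 − 0 − 4 = 1; all invariant factors of ∂_1 are 1 so no torsion. So H_0 = Z.
rank ∂_1 = 4, rank ∂_2 = 0 ⇒ b_1 = 5 − 4 − 0 = 1. So H_1 = Z.

H_0 = Z,  H_1 = Z.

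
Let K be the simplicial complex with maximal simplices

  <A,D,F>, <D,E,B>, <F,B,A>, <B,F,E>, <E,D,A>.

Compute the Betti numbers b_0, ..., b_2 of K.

Order the vertices as A < B < D < E < F. Listing each simplex with vertices in this order, K has dimension 2 with simplices:

  0-simplices (5): A, B, D, E, F
  1-simplices (10): AB, AD, AE, AF, BD, BE, BF, DE, DF, EF
  2-simplices (5): ABF, ADE, ADF, BDE, BEF

Hence C_0 ≅ Z^5, C_1 ≅ Z^10, C_2 ≅ Z^5.

The boundary map ∂_1: C_1 → C_0 maps an edge to its endpoints' difference, ∂[p,q] = q − p. For instance
  ∂AB = B − A.
The 5×10 boundary matrix has rank 4 and Smith normal form diag(1,1,1,1).

∂_2: C_2 → C_1 maps a triangle to the signed sum of its edges. For instance
  ∂BEF = EF − BF + BE,
  ∂ABF = BF − AF + AB.
The 10×5 boundary matrix has rank 5 and Smith normal form diag(1,1,1,1,1).

From H_k ≅ ker(∂_k) / im(∂_{k+1}) we obtain:

  H_0: rank C_0 − rank ∂_1 = 5 − 4 = 1, and the invariant factors of ∂_1 are all 1, so H_0 ≅ Z.
  H_1: rank ker ∂_1 − rank ∂_2 = (10 − 4) − 5 = 1, and the invariant factors of ∂_2 are all 1, so H_1 ≅ Z.
  H_2: rank ker ∂_2 − rank ∂_3 = (5 − 5) − 0 = 0, and there is no ∂_3, so H_2 ≅ 0.

As a check, the Euler characteristic is 5 − 10 + 5 = 0, which agrees with 1 − 1 + 0 = 0.
(K is a triangulation of the Möbius band.)

Hence the Betti numbers are b_0 = 1, b_1 = 1, b_2 = 0.

b_0 = 1, b_1 = 1, b_2 = 0.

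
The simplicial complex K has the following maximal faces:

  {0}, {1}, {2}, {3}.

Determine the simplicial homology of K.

H_0 = Z^4.

Order the vertices as 0 < 1 < 2 < 3. Listing each simplex with vertices in this order, K has dimension 0 with simplices:

  0-simplices (4): [0], [1], [2], [3]

Hence C_0 ≅ Z^4.

Computing H_k = (kernel of ∂_k) / (image of ∂_{k+1}):

  H_0: rank C_0 − rank ∂_1 = 4 − 0 = 4, and there is no ∂_1, so H_0 = Z^4.

(K is a triangulation of a set of 4 points.)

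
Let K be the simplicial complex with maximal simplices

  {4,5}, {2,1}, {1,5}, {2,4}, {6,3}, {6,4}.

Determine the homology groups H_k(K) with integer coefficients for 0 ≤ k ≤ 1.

K has 6 vertices, 6 edges.
rank ∂_0 = 0, rank ∂_1 = 5 ⇒ b_0 = 6 − 0 − 5 = 1; all invariant factors of ∂_1 are 1 so no torsion. So H_0 = Z.
rank ∂_1 = 5, rank ∂_2 = 0 ⇒ b_1 = 6 − 5 − 0 = 1. So H_1 = Z.

H_0 = Z,  H_1 = Z.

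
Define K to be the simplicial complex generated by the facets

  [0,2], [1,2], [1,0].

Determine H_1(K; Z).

Take the total order 0 < 1 < 2 on the vertex set. Then K (dimension 1) consists of the simplices:

  0-simplices (3): [0], [1], [2]
  1-simplices (3): [0,1], [0,2], [1,2]

Hence C_0 ≅ Z^3, C_1 ≅ Z^3.

∂_1: C_1 → C_0 maps an edge to its endpoints' difference, ∂[p,q] = q − p. For instance
  ∂[1,2] = [2] − [1].
As a 3×3 matrix over Z this has rank 2, with invariant factors (1,1).

Reading off H_k = ker ∂_k / im ∂_{k+1}:

  H_1: rank ker ∂_1 − rank ∂_2 = (3 − 2) − 0 = 1, and there is no ∂_2, so H_1 = Z.

H_1 ≅ Z.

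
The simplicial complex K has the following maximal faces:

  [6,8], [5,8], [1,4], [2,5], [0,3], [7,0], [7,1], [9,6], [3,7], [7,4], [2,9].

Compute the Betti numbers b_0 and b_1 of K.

b_0 = 2, b_1 = 3.

Take the total order 0 < 1 < 2 < 3 < 4 < 5 < 6 < 7 < 8 < 9 on the vertex set. Then K (dimension 1) consists of the simplices:

  0-simplices (10): [0], [1], [2], [3], [4], [5], [6], [7], [8], [9]
  1-simplices (11): [0,3], [0,7], [1,4], [1,7], [2,5], [2,9], [3,7], [4,7], [5,8], [6,8], [6,9]

Hence C_0 ≅ Z^10, C_1 ≅ Z^11.

The boundary map ∂_1: C_1 → C_0 is given by ∂[p,q] = [q] − [p]. For instance
  ∂[0,3] = [3] − [0].
The 10×11 boundary matrix has rank 8 and Smith normal form diag(1,1,1,1,1,1,1,1).

Reading off H_k = ker ∂_k / im ∂_{k+1}:

  H_0: rank C_0 − rank ∂_1 = 10 − 8 = 2, and the invariant factors of ∂_1 are all 1, so H_0 = Z^2.
  H_1: rank ker ∂_1 − rank ∂_2 = (11 − 8) − 0 = 3, and there is no ∂_2, so H_1 = Z^3.

Hence the Betti numbers are b_0 = 2, b_1 = 3.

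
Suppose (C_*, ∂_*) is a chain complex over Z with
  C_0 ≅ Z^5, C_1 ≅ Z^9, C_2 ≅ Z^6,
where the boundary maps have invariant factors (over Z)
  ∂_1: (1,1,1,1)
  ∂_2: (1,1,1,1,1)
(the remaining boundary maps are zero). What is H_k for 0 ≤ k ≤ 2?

H_0: b_0 = 5 − 0 − 4 = 1; torsion from ∂_1 factors > 1: none. So H_0 = Z.
H_1: b_1 = 9 − 4 − 5 = 0; torsion from ∂_2 factors > 1: none. So H_1 = 0.
H_2: b_2 = 6 − 5 − 0 = 1; torsion from ∂_3 factors > 1: none. So H_2 = Z.

H_0 = Z,  H_1 = 0,  H_2 = Z.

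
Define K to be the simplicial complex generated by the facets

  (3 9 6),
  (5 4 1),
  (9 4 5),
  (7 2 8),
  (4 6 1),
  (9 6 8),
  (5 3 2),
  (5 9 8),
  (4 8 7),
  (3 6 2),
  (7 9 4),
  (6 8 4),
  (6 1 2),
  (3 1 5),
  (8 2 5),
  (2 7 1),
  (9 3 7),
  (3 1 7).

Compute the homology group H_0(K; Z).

Order the vertices as 1 < 2 < 3 < 4 < 5 < 6 < 7 < 8 < 9. Listing each simplex with vertices in this order, K has dimension 2 with simplices:

  0-simplices (9): [1], [2], [3], [4], [5], [6], [7], [8], [9]
  1-simplices (27): (27 of them)
  2-simplices (18): [1,2,6], [1,2,7], [1,3,5], [1,3,7], [1,4,5], [1,4,6], [2,3,5], [2,3,6], [2,5,8], [2,7,8], [3,6,9], [3,7,9], [4,5,9], [4,6,8], [4,7,8], [4,7,9], [5,8,9], [6,8,9]

Hence C_0 ≅ Z^9, C_1 ≅ Z^27, C_2 ≅ Z^18.

The boundary map ∂_1: C_1 → C_0 maps an edge to its endpoints' difference, ∂[p,q] = q − p. For instance
  ∂[5,8] = [8] − [5].
As a 9×27 matrix over Z this has rank 8, with invariant factors (1,1,1,1,1,1,1,1).

∂_2: C_2 → C_1 acts by ∂[p,q,r] = [q,r] − [p,r] + [p,q]. For instance
  ∂[2,3,6] = [3,6] − [2,6] + [2,3],
  ∂[4,7,8] = [7,8] − [4,8] + [4,7].
The resulting 27×18 matrix has rank 18, and its Smith normal form has invariant factors (1,1,1,1,1,1,1,1,1,1,1,1,1,1,1,1,1,2).

Reading off H_k = ker ∂_k / im ∂_{k+1}:

  H_0: rank C_0 − rank ∂_1 = 9 − 8 = 1, and the invariant factors of ∂_1 are all 1, so H_0 = Z.

H_0 = Z.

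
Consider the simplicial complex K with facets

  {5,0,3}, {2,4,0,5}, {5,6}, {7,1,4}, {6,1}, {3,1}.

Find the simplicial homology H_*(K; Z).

Order the vertices as 0 < 1 < 2 < 3 < 4 < 5 < 6 < 7. Listing each simplex with vertices in this order, K has dimension 3 with simplices:

  0-simplices (8): [0], [1], [2], [3], [4], [5], [6], [7]
  1-simplices (14): [0,2], [0,3], [0,4], [0,5], [1,3], [1,4], [1,6], [1,7], [2,4], [2,5], [3,5], [4,5], [4,7], [5,6]
  2-simplices (6): [0,2,4], [0,2,5], [0,3,5], [0,4,5], [1,4,7], [2,4,5]
  3-simplices (1): [0,2,4,5]

so the chain groups are C_0 ≅ Z^8, C_1 ≅ Z^14, C_2 ≅ Z^6, C_3 ≅ Z^1.

∂_1: C_1 → C_0 is given by ∂[p,q] = [q] − [p].
The 8×14 boundary matrix has rank 7 and Smith normal form diag(1,1,1,1,1,1,1).

Boundary ∂_2: C_2 → C_1 acts by ∂[p,q,r] = [q,r] − [p,r] + [p,q]. For instance
  ∂[0,4,5] = [4,5] − [0,5] + [0,4],
  ∂[2,4,5] = [4,5] − [2,5] + [2,4].
This gives a 14×6 integer matrix of rank 5; reducing to Smith normal form yields diagonal entries (1,1,1,1,1).

∂_3: C_3 → C_2 sends each 3-simplex σ to the alternating sum Σ_i (−1)^i (σ with its i-th vertex removed). For instance
  ∂[0,2,4,5] = [2,4,5] − [0,4,5] + [0,2,5] − [0,2,4].
The 6×1 boundary matrix has rank 1 and Smith normal form diag(1).

Computing H_k = (kernel of ∂_k) / (image of ∂_{k+1}):

  H_0: rank C_0 − rank ∂_1 = 8 − 7 = 1, and the invariant factors of ∂_1 are all 1, so H_0 = Z.
  H_1: rank ker ∂_1 − rank ∂_2 = (14 − 7) − 5 = 2, and the invariant factors of ∂_2 are all 1, so H_1 = Z^2.
  H_2: rank ker ∂_2 − rank ∂_3 = (6 − 5) − 1 = 0, and the invariant factors of ∂_3 are all 1, so H_2 = 0.
  H_3: rank ker ∂_3 − rank ∂_4 = (1 − 1) − 0 = 0, and there is no ∂_4, so H_3 = 0.

H_0 = Z,  H_1 = Z^2,  H_2 = 0,  H_3 = 0.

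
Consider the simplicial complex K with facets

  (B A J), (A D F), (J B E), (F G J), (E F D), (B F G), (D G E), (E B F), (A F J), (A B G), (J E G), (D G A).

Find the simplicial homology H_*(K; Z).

Fix the vertex order A < B < D < E < F < G < J and write every simplex with vertices in increasing order. Then dim K = 2 and the simplices of K are:

  0-simplices (7): A, B, D, E, F, G, J
  1-simplices (18): AB, AD, AF, AG, AJ, BE, BF, BG, BJ, DE, DF, DG, EF, EG, EJ, FG, FJ, GJ
  2-simplices (12): ABG, ABJ, ADF, ADG, AFJ, BEF, BEJ, BFG, DEF, DEG, EGJ, FGJ

giving chain groups C_0 ≅ Z^7, C_1 ≅ Z^18, C_2 ≅ Z^12.

∂_1: C_1 → C_0 maps an edge to its endpoints' difference, ∂[p,q] = q − p. For instance
  ∂GJ = J − G.
The 7×18 boundary matrix has rank 6 and Smith normal form diag(1,1,1,1,1,1).

The boundary map ∂_2: C_2 → C_1 maps a triangle to the signed sum of its edges. For instance
  ∂ABG = BG − AG + AB,
  ∂ABJ = BJ − AJ + AB.
The 18×12 boundary matrix has rank 12 and Smith normal form diag(1,1,1,1,1,1,1,1,1,1,1,2).

From H_k ≅ ker(∂_k) / im(∂_{k+1}) we obtain:

  H_0: rank C_0 − rank ∂_1 = 7 − 6 = 1, and the invariant factors of ∂_1 are all 1, so H_0 = Z.
  H_1: rank ker ∂_1 − rank ∂_2 = (18 − 6) − 12 = 0, and ∂_2 has invariant factor 2 > 1, so H_1 = Z/2.
  H_2: rank ker ∂_2 − rank ∂_3 = (12 − 12) − 0 = 0, and there is no ∂_3, so H_2 = 0.

(K is a triangulation of the real projective plane RP^2.)

H_0 = Z,  H_1 = Z/2,  H_2 = 0.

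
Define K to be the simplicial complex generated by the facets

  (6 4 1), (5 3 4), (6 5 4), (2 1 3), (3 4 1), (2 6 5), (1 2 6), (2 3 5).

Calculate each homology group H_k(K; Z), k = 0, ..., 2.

H_0 ≅ Z,  H_1 = 0,  H_2 ≅ Z.

K has 6 vertices, 12 edges, 8 triangles.
rank ∂_0 = 0, rank ∂_1 = 5 ⇒ b_0 = 6 − 0 − 5 = 1; all invariant factors of ∂_1 are 1 so no torsion. So H_0 ≅ Z.
rank ∂_1 = 5, rank ∂_2 = 7 ⇒ b_1 = 12 − 5 − 7 = 0; all invariant factors of ∂_2 are 1 so no torsion. So H_1 ≅ 0.
rank ∂_2 = 7, rank ∂_3 = 0 ⇒ b_2 = 8 − 7 − 0 = 1. So H_2 ≅ Z.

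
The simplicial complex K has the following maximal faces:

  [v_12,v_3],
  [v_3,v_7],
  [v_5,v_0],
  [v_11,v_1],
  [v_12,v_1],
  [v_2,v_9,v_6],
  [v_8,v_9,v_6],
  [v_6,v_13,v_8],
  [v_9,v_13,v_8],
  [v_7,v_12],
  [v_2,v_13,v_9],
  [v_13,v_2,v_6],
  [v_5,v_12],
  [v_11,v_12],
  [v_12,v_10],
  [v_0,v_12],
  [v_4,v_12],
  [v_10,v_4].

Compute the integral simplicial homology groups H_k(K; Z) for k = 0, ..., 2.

Order the vertices as v_0 < v_1 < v_2 < v_3 < v_4 < v_5 < v_6 < v_7 < v_8 < v_9 < v_10 < v_11 < v_12 < v_13. Listing each simplex with vertices in this order, K has dimension 2 with simplices:

  0-simplices (14): [v_0], [v_1], [v_2], [v_3], [v_4], [v_5], [v_6], [v_7], [v_8], [v_9], [v_10], [v_11], [v_12], [v_13]
  1-simplices (21): (21 of them)
  2-simplices (6): [v_2,v_6,v_9], [v_2,v_6,v_13], [v_2,v_9,v_13], [v_6,v_8,v_9], [v_6,v_8,v_13], [v_8,v_9,v_13]

giving chain groups C_0 ≅ Z^14, C_1 ≅ Z^21, C_2 ≅ Z^6.

Boundary ∂_1: C_1 → C_0 is given by ∂[p,q] = [q] − [p]. For instance
  ∂[v_1,v_11] = [v_11] − [v_1].
As a 14×21 matrix over Z this has rank 12, with invariant factors (1,1,1,1,1,1,1,1,1,1,1,1).

The boundary map ∂_2: C_2 → C_1 acts by ∂[p,q,r] = [q,r] − [p,r] + [p,q]. For instance
  ∂[v_2,v_6,v_9] = [v_6,v_9] − [v_2,v_9] + [v_2,v_6],
  ∂[v_2,v_9,v_13] = [v_9,v_13] − [v_2,v_13] + [v_2,v_9].
The 21×6 boundary matrix has rank 5 and Smith normal form diag(1,1,1,1,1).

Computing H_k = (kernel of ∂_k) / (image of ∂_{k+1}):

  H_0: rank C_0 − rank ∂_1 = 14 − 12 = 2, and the invariant factors of ∂_1 are all 1, so H_0 ≅ Z^2.
  H_1: rank ker ∂_1 − rank ∂_2 = (21 − 12) − 5 = 4, and the invariant factors of ∂_2 are all 1, so H_1 ≅ Z^4.
  H_2: rank ker ∂_2 − rank ∂_3 = (6 − 5) − 0 = 1, and there is no ∂_3, so H_2 ≅ Z.

As a check, the Euler characteristic is 14 − 21 + 6 = -1, which agrees with 2 − 4 + 1 = -1.

H_0 ≅ Z^2,  H_1 ≅ Z^4,  H_2 ≅ Z.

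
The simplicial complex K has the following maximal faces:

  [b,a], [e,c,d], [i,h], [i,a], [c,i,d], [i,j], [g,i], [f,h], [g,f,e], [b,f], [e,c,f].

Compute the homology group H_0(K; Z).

We work with the vertex ordering a < b < c < d < e < f < g < h < i < j. The simplices of K, each written with vertices in increasing order, are:

  0-simplices (10): a, b, c, d, e, f, g, h, i, j
  1-simplices (16): ab, ai, bf, cd, ce, cf, ci, de, di, ef, eg, fg, fh, gi, hi, ij
  2-simplices (4): cde, cdi, cef, efg

so the chain groups are C_0 ≅ Z^10, C_1 ≅ Z^16, C_2 ≅ Z^4.

Boundary ∂_1: C_1 → C_0 sends each edge [p,q] (with p < q) to q − p.
As a 10×16 matrix over Z this has rank 9, with invariant factors (1,1,1,1,1,1,1,1,1).

Boundary ∂_2: C_2 → C_1 sends each 2-simplex [p,q,r] to [q,r] − [p,r] + [p,q]. For instance
  ∂cef = ef − cf + ce,
  ∂cdi = di − ci + cd.
The 16×4 boundary matrix has rank 4 and Smith normal form diag(1,1,1,1).

Reading off H_k = ker ∂_k / im ∂_{k+1}:

  H_0: rank C_0 − rank ∂_1 = 10 − 9 = 1, and the invariant factors of ∂_1 are all 1, so H_0 ≅ Z.

H_0 = Z.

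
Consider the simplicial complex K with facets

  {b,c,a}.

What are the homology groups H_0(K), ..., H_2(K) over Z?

H_0 = Z,  H_1 = 0,  H_2 = 0.

Fix the vertex order a < b < c and write every simplex with vertices in increasing order. Then dim K = 2 and the simplices of K are:

  0-simplices (3): a, b, c
  1-simplices (3): ab, ac, bc
  2-simplices (1): abc

giving chain groups C_0 ≅ Z^3, C_1 ≅ Z^3, C_2 ≅ Z^1.

∂_1: C_1 → C_0 sends each edge [p,q] (with p < q) to q − p.
As a 3×3 matrix over Z this has rank 2, with invariant factors (1,1).

The boundary map ∂_2: C_2 → C_1 acts by ∂[p,q,r] = [q,r] − [p,r] + [p,q]. For instance
  ∂abc = bc − ac + ab.
As a 3×1 matrix over Z this has rank 1, with invariant factors (1).

Reading off H_k = ker ∂_k / im ∂_{k+1}:

  H_0: rank C_0 − rank ∂_1 = 3 − 2 = 1, and the invariant factors of ∂_1 are all 1, so H_0 = Z.
  H_1: rank ker ∂_1 − rank ∂_2 = (3 − 2) − 1 = 0, and the invariant factors of ∂_2 are all 1, so H_1 = 0.
  H_2: rank ker ∂_2 − rank ∂_3 = (1 − 1) − 0 = 0, and there is no ∂_3, so H_2 = 0.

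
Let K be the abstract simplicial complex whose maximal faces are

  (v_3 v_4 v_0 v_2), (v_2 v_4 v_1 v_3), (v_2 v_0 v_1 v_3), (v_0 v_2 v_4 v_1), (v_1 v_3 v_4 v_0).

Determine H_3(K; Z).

H_3 = Z.

Take the total order v_0 < v_1 < v_2 < v_3 < v_4 on the vertex set. Then K (dimension 3) consists of the simplices:

  0-simplices (5): [v_0], [v_1], [v_2], [v_3], [v_4]
  1-simplices (10): [v_0,v_1], [v_0,v_2], [v_0,v_3], [v_0,v_4], [v_1,v_2], [v_1,v_3], [v_1,v_4], [v_2,v_3], [v_2,v_4], [v_3,v_4]
  2-simplices (10): [v_0,v_1,v_2], [v_0,v_1,v_3], [v_0,v_1,v_4], [v_0,v_2,v_3], [v_0,v_2,v_4], [v_0,v_3,v_4], [v_1,v_2,v_3], [v_1,v_2,v_4], [v_1,v_3,v_4], [v_2,v_3,v_4]
  3-simplices (5): [v_0,v_1,v_2,v_3], [v_0,v_1,v_2,v_4], [v_0,v_1,v_3,v_4], [v_0,v_2,v_3,v_4], [v_1,v_2,v_3,v_4]

giving chain groups C_0 ≅ Z^5, C_1 ≅ Z^10, C_2 ≅ Z^10, C_3 ≅ Z^5.

The boundary map ∂_1: C_1 → C_0 sends each edge [p,q] (with p < q) to q − p.
The 5×10 boundary matrix has rank 4 and Smith normal form diag(1,1,1,1).

∂_2: C_2 → C_1 sends each 2-simplex [p,q,r] to [q,r] − [p,r] + [p,q]. For instance
  ∂[v_0,v_1,v_2] = [v_1,v_2] − [v_0,v_2] + [v_0,v_1],
  ∂[v_0,v_3,v_4] = [v_3,v_4] − [v_0,v_4] + [v_0,v_3].
The 10×10 boundary matrix has rank 6 and Smith normal form diag(1,1,1,1,1,1).

∂_3: C_3 → C_2 sends each 3-simplex σ to the alternating sum Σ_i (−1)^i (σ with its i-th vertex removed). For instance
  ∂[v_0,v_2,v_3,v_4] = [v_2,v_3,v_4] − [v_0,v_3,v_4] + [v_0,v_2,v_4] − [v_0,v_2,v_3],
  ∂[v_0,v_1,v_2,v_4] = [v_1,v_2,v_4] − [v_0,v_2,v_4] + [v_0,v_1,v_4] − [v_0,v_1,v_2].
This gives a 10×5 integer matrix of rank 4; reducing to Smith normal form yields diagonal entries (1,1,1,1).

From H_k ≅ ker(∂_k) / im(∂_{k+1}) we obtain:

  H_3: rank ker ∂_3 − rank ∂_4 = (5 − 4) − 0 = 1, and there is no ∂_4, so H_3 = Z.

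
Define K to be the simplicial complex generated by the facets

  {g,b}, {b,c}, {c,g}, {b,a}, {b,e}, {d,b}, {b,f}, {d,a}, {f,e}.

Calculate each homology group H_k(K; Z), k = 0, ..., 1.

Order the vertices as a < b < c < d < e < f < g. Listing each simplex with vertices in this order, K has dimension 1 with simplices:

  0-simplices (7): a, b, c, d, e, f, g
  1-simplices (9): ab, ad, bc, bd, be, bf, bg, cg, ef

so the chain groups are C_0 ≅ Z^7, C_1 ≅ Z^9.

∂_1: C_1 → C_0 sends each edge [p,q] (with p < q) to q − p. For instance
  ∂bf = f − b.
This gives a 7×9 integer matrix of rank 6; reducing to Smith normal form yields diagonal entries (1,1,1,1,1,1).

Computing H_k = (kernel of ∂_k) / (image of ∂_{k+1}):

  H_0: rank C_0 − rank ∂_1 = 7 − 6 = 1, and the invariant factors of ∂_1 are all 1, so H_0 ≅ Z.
  H_1: rank ker ∂_1 − rank ∂_2 = (9 − 6) − 0 = 3, and there is no ∂_2, so H_1 ≅ Z^3.

As a check, the Euler characteristic is 7 − 9 = -2, which agrees with 1 − 3 = -2.

H_0 = Z,  H_1 = Z^3.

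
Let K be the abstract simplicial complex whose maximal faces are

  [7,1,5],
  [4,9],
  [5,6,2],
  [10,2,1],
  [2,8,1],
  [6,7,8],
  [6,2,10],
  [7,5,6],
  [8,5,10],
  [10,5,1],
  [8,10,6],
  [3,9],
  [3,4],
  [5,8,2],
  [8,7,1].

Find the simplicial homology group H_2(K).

We work with the vertex ordering 1 < 2 < 3 < 4 < 5 < 6 < 7 < 8 < 9 < 10. The simplices of K, each written with vertices in increasing order, are:

  0-simplices (10): [1], [2], [3], [4], [5], [6], [7], [8], [9], [10]
  1-simplices (21): [1,2], [1,5], [1,7], [1,8], [1,10], [2,5], [2,6], [2,8], [2,10], [3,4], [3,9], [4,9], [5,6], [5,7], [5,8], [5,10], [6,7], [6,8], [6,10], [7,8], [8,10]
  2-simplices (12): [1,2,8], [1,2,10], [1,5,7], [1,5,10], [1,7,8], [2,5,6], [2,5,8], [2,6,10], [5,6,7], [5,8,10], [6,7,8], [6,8,10]

giving chain groups C_0 ≅ Z^10, C_1 ≅ Z^21, C_2 ≅ Z^12.

The boundary map ∂_1: C_1 → C_0 is given by ∂[p,q] = [q] − [p]. For instance
  ∂[5,10] = [10] − [5].
The 10×21 boundary matrix has rank 8 and Smith normal form diag(1,1,1,1,1,1,1,1).

∂_2: C_2 → C_1 acts by ∂[p,q,r] = [q,r] − [p,r] + [p,q]. For instance
  ∂[5,8,10] = [8,10] − [5,10] + [5,8],
  ∂[1,5,7] = [5,7] − [1,7] + [1,5].
The resulting 21×12 matrix has rank 12, and its Smith normal form has invariant factors (1,1,1,1,1,1,1,1,1,1,1,2).

From H_k ≅ ker(∂_k) / im(∂_{k+1}) we obtain:

  H_2: rank ker ∂_2 − rank ∂_3 = (12 − 12) − 0 = 0, and there is no ∂_3, so H_2 ≅ 0.

H_2 ≅ 0.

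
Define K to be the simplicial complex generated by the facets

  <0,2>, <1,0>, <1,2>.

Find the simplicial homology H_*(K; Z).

K has 3 vertices, 3 edges.
rank ∂_0 = 0, rank ∂_1 = 2 ⇒ b_0 = 3 − 0 − 2 = 1; all invariant factors of ∂_1 are 1 so no torsion. So H_0 = Z.
rank ∂_1 = 2, rank ∂_2 = 0 ⇒ b_1 = 3 − 2 − 0 = 1. So H_1 = Z.

H_0 = Z,  H_1 = Z.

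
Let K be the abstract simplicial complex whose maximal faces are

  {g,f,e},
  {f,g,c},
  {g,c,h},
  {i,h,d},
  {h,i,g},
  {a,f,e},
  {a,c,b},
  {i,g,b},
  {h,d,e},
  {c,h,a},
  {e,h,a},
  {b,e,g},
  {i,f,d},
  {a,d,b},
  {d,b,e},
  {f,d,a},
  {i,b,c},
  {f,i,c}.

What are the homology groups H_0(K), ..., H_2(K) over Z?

We work with the vertex ordering a < b < c < d < e < f < g < h < i. The simplices of K, each written with vertices in increasing order, are:

  0-simplices (9): a, b, c, d, e, f, g, h, i
  1-simplices (27): ab, ac, ad, ae, af, ah, bc, bd, be, bg, bi, cf, cg, ch, ci, de, df, dh, di, ef, eg, eh, fg, fi, gh, gi, hi
  2-simplices (18): abc, abd, ach, adf, aef, aeh, bci, bde, beg, bgi, cfg, cfi, cgh, deh, dfi, dhi, efg, ghi

giving chain groups C_0 ≅ Z^9, C_1 ≅ Z^27, C_2 ≅ Z^18.

Boundary ∂_1: C_1 → C_0 maps an edge to its endpoints' difference, ∂[p,q] = q − p. For instance
  ∂gi = i − g.
The 9×27 boundary matrix has rank 8 and Smith normal form diag(1,1,1,1,1,1,1,1).

∂_2: C_2 → C_1 sends each 2-simplex [p,q,r] to [q,r] − [p,r] + [p,q]. For instance
  ∂bgi = gi − bi + bg,
  ∂abc = bc − ac + ab.
The 27×18 boundary matrix has rank 18 and Smith normal form diag(1,1,1,1,1,1,1,1,1,1,1,1,1,1,1,1,1,2).

Reading off H_k = ker ∂_k / im ∂_{k+1}:

  H_0: rank C_0 − rank ∂_1 = 9 − 8 = 1, and the invariant factors of ∂_1 are all 1, so H_0 ≅ Z.
  H_1: rank ker ∂_1 − rank ∂_2 = (27 − 8) − 18 = 1, and ∂_2 has invariant factor 2 > 1, so H_1 ≅ Z ⊕ Z/2.
  H_2: rank ker ∂_2 − rank ∂_3 = (18 − 18) − 0 = 0, and there is no ∂_3, so H_2 ≅ 0.

H_0 = Z,  H_1 = Z ⊕ Z/2,  H_2 = 0.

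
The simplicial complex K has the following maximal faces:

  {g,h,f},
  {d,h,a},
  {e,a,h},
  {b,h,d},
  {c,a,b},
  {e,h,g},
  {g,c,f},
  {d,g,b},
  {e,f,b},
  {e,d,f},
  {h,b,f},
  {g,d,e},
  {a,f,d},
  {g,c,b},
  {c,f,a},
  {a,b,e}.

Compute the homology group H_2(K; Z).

H_2 ≅ Z.

Fix the vertex order a < b < c < d < e < f < g < h and write every simplex with vertices in increasing order. Then dim K = 2 and the simplices of K are:

  0-simplices (8): a, b, c, d, e, f, g, h
  1-simplices (24): ab, ac, ad, ae, af, ah, bc, bd, be, bf, bg, bh, cf, cg, de, df, dg, dh, ef, eg, eh, fg, fh, gh
  2-simplices (16): abc, abe, acf, adf, adh, aeh, bcg, bdg, bdh, bef, bfh, cfg, def, deg, egh, fgh

Hence C_0 ≅ Z^8, C_1 ≅ Z^24, C_2 ≅ Z^16.

The boundary map ∂_1: C_1 → C_0 maps an edge to its endpoints' difference, ∂[p,q] = q − p.
The resulting 8×24 matrix has rank 7, and its Smith normal form has invariant factors (1,1,1,1,1,1,1).

Boundary ∂_2: C_2 → C_1 maps a triangle to the signed sum of its edges. For instance
  ∂bdg = dg − bg + bd,
  ∂deg = eg − dg + de.
The 24×16 boundary matrix has rank 15 and Smith normal form diag(1,1,1,1,1,1,1,1,1,1,1,1,1,1,1).

Reading off H_k = ker ∂_k / im ∂_{k+1}:

  H_2: rank ker ∂_2 − rank ∂_3 = (16 − 15) − 0 = 1, and there is no ∂_3, so H_2 ≅ Z.

(K is a triangulation of the torus T^2.)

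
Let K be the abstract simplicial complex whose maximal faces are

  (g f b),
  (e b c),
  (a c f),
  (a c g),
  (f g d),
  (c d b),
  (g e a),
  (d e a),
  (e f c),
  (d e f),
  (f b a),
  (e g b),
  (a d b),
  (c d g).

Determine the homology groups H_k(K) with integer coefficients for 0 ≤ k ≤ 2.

H_0 = Z,  H_1 = Z^2,  H_2 = Z.

Fix the vertex order a < b < c < d < e < f < g and write every simplex with vertices in increasing order. Then dim K = 2 and the simplices of K are:

  0-simplices (7): a, b, c, d, e, f, g
  1-simplices (21): ab, ac, ad, ae, af, ag, bc, bd, be, bf, bg, cd, ce, cf, cg, de, df, dg, ef, eg, fg
  2-simplices (14): abd, abf, acf, acg, ade, aeg, bcd, bce, beg, bfg, cdg, cef, def, dfg

Hence C_0 ≅ Z^7, C_1 ≅ Z^21, C_2 ≅ Z^14.

∂_1: C_1 → C_0 sends each edge [p,q] (with p < q) to q − p.
As a 7×21 matrix over Z this has rank 6, with invariant factors (1,1,1,1,1,1).

The boundary map ∂_2: C_2 → C_1 acts by ∂[p,q,r] = [q,r] − [p,r] + [p,q]. For instance
  ∂acg = cg − ag + ac,
  ∂aeg = eg − ag + ae.
The 21×14 boundary matrix has rank 13 and Smith normal form diag(1,1,1,1,1,1,1,1,1,1,1,1,1).

Now H_k = ker ∂_k / im ∂_{k+1}, so:

  H_0: rank C_0 − rank ∂_1 = 7 − 6 = 1, and the invariant factors of ∂_1 are all 1, so H_0 = Z.
  H_1: rank ker ∂_1 − rank ∂_2 = (21 − 6) − 13 = 2, and the invariant factors of ∂_2 are all 1, so H_1 = Z^2.
  H_2: rank ker ∂_2 − rank ∂_3 = (14 − 13) − 0 = 1, and there is no ∂_3, so H_2 = Z.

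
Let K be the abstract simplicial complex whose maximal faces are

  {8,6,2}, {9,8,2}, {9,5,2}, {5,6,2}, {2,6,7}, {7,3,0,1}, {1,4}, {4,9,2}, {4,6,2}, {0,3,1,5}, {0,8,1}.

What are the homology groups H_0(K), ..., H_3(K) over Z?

We work with the vertex ordering 0 < 1 < 2 < 3 < 4 < 5 < 6 < 7 < 8 < 9. The simplices of K, each written with vertices in increasing order, are:

  0-simplices (10): [0], [1], [2], [3], [4], [5], [6], [7], [8], [9]
  1-simplices (25): (25 of them)
  2-simplices (15): [0,1,3], [0,1,5], [0,1,7], [0,1,8], [0,3,5], [0,3,7], [1,3,5], [1,3,7], [2,4,6], [2,4,9], [2,5,6], [2,5,9], [2,6,7], [2,6,8], [2,8,9]
  3-simplices (2): [0,1,3,5], [0,1,3,7]

Hence C_0 ≅ Z^10, C_1 ≅ Z^25, C_2 ≅ Z^15, C_3 ≅ Z^2.

The boundary map ∂_1: C_1 → C_0 sends each edge [p,q] (with p < q) to q − p.
The 10×25 boundary matrix has rank 9 and Smith normal form diag(1,1,1,1,1,1,1,1,1).

Boundary ∂_2: C_2 → C_1 acts by ∂[p,q,r] = [q,r] − [p,r] + [p,q]. For instance
  ∂[2,8,9] = [8,9] − [2,9] + [2,8],
  ∂[2,6,8] = [6,8] − [2,8] + [2,6].
This gives a 25×15 integer matrix of rank 13; reducing to Smith normal form yields diagonal entries (1,1,1,1,1,1,1,1,1,1,1,1,1).

The boundary map ∂_3: C_3 → C_2 sends each 3-simplex σ to the alternating sum Σ_i (−1)^i (σ with its i-th vertex removed). For instance
  ∂[0,1,3,7] = [1,3,7] − [0,3,7] + [0,1,7] − [0,1,3],
  ∂[0,1,3,5] = [1,3,5] − [0,3,5] + [0,1,5] − [0,1,3].
This gives a 15×2 integer matrix of rank 2; reducing to Smith normal form yields diagonal entries (1,1).

Now H_k = ker ∂_k / im ∂_{k+1}, so:

  H_0: rank C_0 − rank ∂_1 = 10 − 9 = 1, and the invariant factors of ∂_1 are all 1, so H_0 ≅ Z.
  H_1: rank ker ∂_1 − rank ∂_2 = (25 − 9) − 13 = 3, and the invariant factors of ∂_2 are all 1, so H_1 ≅ Z^3.
  H_2: rank ker ∂_2 − rank ∂_3 = (15 − 13) − 2 = 0, and the invariant factors of ∂_3 are all 1, so H_2 ≅ 0.
  H_3: rank ker ∂_3 − rank ∂_4 = (2 − 2) − 0 = 0, and there is no ∂_4, so H_3 ≅ 0.

As a check, the Euler characteristic is 10 − 25 + 15 − 2 = -2, which agrees with 1 − 3 + 0 − 0 = -2.

H_0 = Z,  H_1 = Z^3,  H_2 = 0,  H_3 = 0.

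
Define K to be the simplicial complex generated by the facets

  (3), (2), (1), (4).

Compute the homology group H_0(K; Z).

Order the vertices as 1 < 2 < 3 < 4. Listing each simplex with vertices in this order, K has dimension 0 with simplices:

  0-simplices (4): [1], [2], [3], [4]

so the chain groups are C_0 ≅ Z^4.

Computing H_k = (kernel of ∂_k) / (image of ∂_{k+1}):

  H_0: rank C_0 − rank ∂_1 = 4 − 0 = 4, and there is no ∂_1, so H_0 ≅ Z^4.

H_0 = Z^4.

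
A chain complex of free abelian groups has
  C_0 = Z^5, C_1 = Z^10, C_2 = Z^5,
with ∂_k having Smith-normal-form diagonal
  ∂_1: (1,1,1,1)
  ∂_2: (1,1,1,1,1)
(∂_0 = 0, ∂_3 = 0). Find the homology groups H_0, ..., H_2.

H_0: b_0 = 5 − 0 − 4 = 1; torsion from ∂_1 factors > 1: none. So H_0 = Z.
H_1: b_1 = 10 − 4 − 5 = 1; torsion from ∂_2 factors > 1: none. So H_1 = Z.
H_2: b_2 = 5 − 5 − 0 = 0; torsion from ∂_3 factors > 1: none. So H_2 = 0.

H_0 = Z,  H_1 = Z,  H_2 = 0.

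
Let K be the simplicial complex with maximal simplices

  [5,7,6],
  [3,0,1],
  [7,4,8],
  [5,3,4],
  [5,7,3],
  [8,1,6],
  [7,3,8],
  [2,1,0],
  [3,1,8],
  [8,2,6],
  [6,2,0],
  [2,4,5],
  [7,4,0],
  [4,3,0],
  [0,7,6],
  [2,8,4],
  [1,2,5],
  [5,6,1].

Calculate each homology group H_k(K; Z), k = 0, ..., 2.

H_0 = Z,  H_1 = Z × Z/2,  H_2 = 0.

Take the total order 0 < 1 < 2 < 3 < 4 < 5 < 6 < 7 < 8 on the vertex set. Then K (dimension 2) consists of the simplices:

  0-simplices (9): [0], [1], [2], [3], [4], [5], [6], [7], [8]
  1-simplices (27): (27 of them)
  2-simplices (18): [0,1,2], [0,1,3], [0,2,6], [0,3,4], [0,4,7], [0,6,7], [1,2,5], [1,3,8], [1,5,6], [1,6,8], [2,4,5], [2,4,8], [2,6,8], [3,4,5], [3,5,7], [3,7,8], [4,7,8], [5,6,7]

so the chain groups are C_0 ≅ Z^9, C_1 ≅ Z^27, C_2 ≅ Z^18.

Boundary ∂_1: C_1 → C_0 is given by ∂[p,q] = [q] − [p]. For instance
  ∂[0,6] = [6] − [0].
As a 9×27 matrix over Z this has rank 8, with invariant factors (1,1,1,1,1,1,1,1).

The boundary map ∂_2: C_2 → C_1 maps a triangle to the signed sum of its edges. For instance
  ∂[1,3,8] = [3,8] − [1,8] + [1,3],
  ∂[1,2,5] = [2,5] − [1,5] + [1,2].
As a 27×18 matrix over Z this has rank 18, with invariant factors (1,1,1,1,1,1,1,1,1,1,1,1,1,1,1,1,1,2).

From H_k ≅ ker(∂_k) / im(∂_{k+1}) we obtain:

  H_0: rank C_0 − rank ∂_1 = 9 − 8 = 1, and the invariant factors of ∂_1 are all 1, so H_0 = Z.
  H_1: rank ker ∂_1 − rank ∂_2 = (27 − 8) − 18 = 1, and ∂_2 has invariant factor 2 > 1, so H_1 = Z × Z/2.
  H_2: rank ker ∂_2 − rank ∂_3 = (18 − 18) − 0 = 0, and there is no ∂_3, so H_2 = 0.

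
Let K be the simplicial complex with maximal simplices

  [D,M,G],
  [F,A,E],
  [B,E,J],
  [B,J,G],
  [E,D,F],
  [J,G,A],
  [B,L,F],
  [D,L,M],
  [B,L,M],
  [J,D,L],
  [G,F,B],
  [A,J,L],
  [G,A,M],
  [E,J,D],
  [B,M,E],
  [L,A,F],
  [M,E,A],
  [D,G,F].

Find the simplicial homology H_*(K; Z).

Fix the vertex order A < B < D < E < F < G < J < L < M and write every simplex with vertices in increasing order. Then dim K = 2 and the simplices of K are:

  0-simplices (9): A, B, D, E, F, G, J, L, M
  1-simplices (27): AE, AF, AG, AJ, AL, AM, BE, BF, BG, BJ, BL, BM, DE, DF, DG, DJ, DL, DM, EF, EJ, EM, FG, FL, GJ, GM, JL, LM
  2-simplices (18): AEF, AEM, AFL, AGJ, AGM, AJL, BEJ, BEM, BFG, BFL, BGJ, BLM, DEF, DEJ, DFG, DGM, DJL, DLM

so the chain groups are C_0 ≅ Z^9, C_1 ≅ Z^27, C_2 ≅ Z^18.

The boundary map ∂_1: C_1 → C_0 sends each edge [p,q] (with p < q) to q − p. For instance
  ∂GM = M − G.
This gives a 9×27 integer matrix of rank 8; reducing to Smith normal form yields diagonal entries (1,1,1,1,1,1,1,1).

Boundary ∂_2: C_2 → C_1 acts by ∂[p,q,r] = [q,r] − [p,r] + [p,q]. For instance
  ∂BEJ = EJ − BJ + BE,
  ∂AJL = JL − AL + AJ.
This gives a 27×18 integer matrix of rank 17; reducing to Smith normal form yields diagonal entries (1,1,1,1,1,1,1,1,1,1,1,1,1,1,1,1,1).

Reading off H_k = ker ∂_k / im ∂_{k+1}:

  H_0: rank C_0 − rank ∂_1 = 9 − 8 = 1, and the invariant factors of ∂_1 are all 1, so H_0 ≅ Z.
  H_1: rank ker ∂_1 − rank ∂_2 = (27 − 8) − 17 = 2, and the invariant factors of ∂_2 are all 1, so H_1 ≅ Z^2.
  H_2: rank ker ∂_2 − rank ∂_3 = (18 − 17) − 0 = 1, and there is no ∂_3, so H_2 ≅ Z.

(K is a triangulation of the torus T^2.)

H_0 = Z,  H_1 = Z^2,  H_2 = Z.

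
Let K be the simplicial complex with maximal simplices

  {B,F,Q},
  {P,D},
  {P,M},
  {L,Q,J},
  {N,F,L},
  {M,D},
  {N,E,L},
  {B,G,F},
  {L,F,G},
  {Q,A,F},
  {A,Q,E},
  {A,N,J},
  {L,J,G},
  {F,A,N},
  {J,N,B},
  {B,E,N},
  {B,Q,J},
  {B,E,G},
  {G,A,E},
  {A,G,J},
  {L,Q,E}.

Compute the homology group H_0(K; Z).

K has 12 vertices, 30 edges, 18 triangles.
rank ∂_0 = 0, rank ∂_1 = 10 ⇒ b_0 = 12 − 0 − 10 = 2; all invariant factors of ∂_1 are 1 so no torsion. So H_0 ≅ Z^2.

H_0 = Z^2.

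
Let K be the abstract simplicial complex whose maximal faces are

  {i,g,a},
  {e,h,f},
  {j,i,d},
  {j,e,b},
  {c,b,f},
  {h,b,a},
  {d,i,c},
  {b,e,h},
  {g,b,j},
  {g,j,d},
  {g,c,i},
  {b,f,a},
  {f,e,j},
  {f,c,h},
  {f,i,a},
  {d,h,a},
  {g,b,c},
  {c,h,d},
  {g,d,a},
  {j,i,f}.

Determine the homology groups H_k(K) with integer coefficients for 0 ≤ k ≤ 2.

Order the vertices as a < b < c < d < e < f < g < h < i < j. Listing each simplex with vertices in this order, K has dimension 2 with simplices:

  0-simplices (10): a, b, c, d, e, f, g, h, i, j
  1-simplices (30): ab, ad, af, ag, ah, ai, bc, be, bf, bg, bh, bj, cd, cf, cg, ch, ci, dg, dh, di, dj, ef, eh, ej, fh, fi, fj, gi, gj, ij
  2-simplices (20): abf, abh, adg, adh, afi, agi, bcf, bcg, beh, bej, bgj, cdh, cdi, cfh, cgi, dgj, dij, efh, efj, fij

Hence C_0 ≅ Z^10, C_1 ≅ Z^30, C_2 ≅ Z^20.

∂_1: C_1 → C_0 sends each edge [p,q] (with p < q) to q − p.
This gives a 10×30 integer matrix of rank 9; reducing to Smith normal form yields diagonal entries (1,1,1,1,1,1,1,1,1).

∂_2: C_2 → C_1 maps a triangle to the signed sum of its edges. For instance
  ∂adg = dg − ag + ad,
  ∂abf = bf − af + ab.
The 30×20 boundary matrix has rank 20 and Smith normal form diag(1,1,1,1,1,1,1,1,1,1,1,1,1,1,1,1,1,1,1,2).

From H_k ≅ ker(∂_k) / im(∂_{k+1}) we obtain:

  H_0: rank C_0 − rank ∂_1 = 10 − 9 = 1, and the invariant factors of ∂_1 are all 1, so H_0 = Z.
  H_1: rank ker ∂_1 − rank ∂_2 = (30 − 9) − 20 = 1, and ∂_2 has invariant factor 2 > 1, so H_1 = Z ⊕ Z_2.
  H_2: rank ker ∂_2 − rank ∂_3 = (20 − 20) − 0 = 0, and there is no ∂_3, so H_2 = 0.

As a check, the Euler characteristic is 10 − 30 + 20 = 0, which agrees with 1 − 1 + 0 = 0.
(K is a triangulation of the Klein bottle.)

H_0 ≅ Z,  H_1 ≅ Z ⊕ Z_2,  H_2 = 0.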